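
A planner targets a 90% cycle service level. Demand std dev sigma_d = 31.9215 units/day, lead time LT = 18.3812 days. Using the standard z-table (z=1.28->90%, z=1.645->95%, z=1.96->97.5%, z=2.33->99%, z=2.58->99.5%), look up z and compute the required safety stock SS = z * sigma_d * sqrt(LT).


From the table, SL = 90% corresponds to z = 1.28
sqrt(LT) = sqrt(18.3812) = 4.2873
SS = 1.28 * 31.9215 * 4.2873 = 175.1783

175.1783 units


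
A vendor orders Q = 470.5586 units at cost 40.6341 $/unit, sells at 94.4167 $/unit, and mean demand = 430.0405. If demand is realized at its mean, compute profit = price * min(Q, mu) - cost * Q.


Sales at mu = min(470.5586, 430.0405) = 430.0405
Revenue = 94.4167 * 430.0405 = 40603.0049
Total cost = 40.6341 * 470.5586 = 19120.7252
Profit = 40603.0049 - 19120.7252 = 21482.2797

21482.2797 $


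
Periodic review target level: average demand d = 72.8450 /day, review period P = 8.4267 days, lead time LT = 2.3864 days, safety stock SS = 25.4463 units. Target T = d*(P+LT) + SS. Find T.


P + LT = 10.8131
d*(P+LT) = 72.8450 * 10.8131 = 787.6803
T = 787.6803 + 25.4463 = 813.1266

813.1266 units


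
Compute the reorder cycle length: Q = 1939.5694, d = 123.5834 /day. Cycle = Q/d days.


Cycle = 1939.5694 / 123.5834 = 15.6944

15.6944 days


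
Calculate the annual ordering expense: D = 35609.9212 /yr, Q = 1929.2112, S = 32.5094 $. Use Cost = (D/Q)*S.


Number of orders = D/Q = 18.4583
Cost = 18.4583 * 32.5094 = 600.0676

600.0676 $/yr


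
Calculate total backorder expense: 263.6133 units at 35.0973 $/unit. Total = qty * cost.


Total = 263.6133 * 35.0973 = 9252.1151

9252.1151 $


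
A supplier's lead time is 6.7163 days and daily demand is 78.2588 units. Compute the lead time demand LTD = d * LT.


LTD = 78.2588 * 6.7163 = 525.6096

525.6096 units


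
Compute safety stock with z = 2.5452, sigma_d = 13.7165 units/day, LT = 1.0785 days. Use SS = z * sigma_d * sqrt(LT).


sqrt(LT) = sqrt(1.0785) = 1.0385
SS = 2.5452 * 13.7165 * 1.0385 = 36.2556

36.2556 units


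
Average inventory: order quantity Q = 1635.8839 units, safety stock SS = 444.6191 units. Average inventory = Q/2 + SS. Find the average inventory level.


Q/2 = 817.9420
Avg = 817.9420 + 444.6191 = 1262.5611

1262.5611 units


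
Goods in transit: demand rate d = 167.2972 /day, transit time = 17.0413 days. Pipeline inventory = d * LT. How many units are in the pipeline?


Pipeline = 167.2972 * 17.0413 = 2850.9618

2850.9618 units


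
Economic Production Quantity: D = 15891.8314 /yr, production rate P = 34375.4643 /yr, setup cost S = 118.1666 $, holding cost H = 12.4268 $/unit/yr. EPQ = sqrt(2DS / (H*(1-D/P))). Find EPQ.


1 - D/P = 1 - 0.4623 = 0.5377
H*(1-D/P) = 6.6819
2DS = 3755767.3686
EPQ = sqrt(562083.2115) = 749.7221

749.7221 units


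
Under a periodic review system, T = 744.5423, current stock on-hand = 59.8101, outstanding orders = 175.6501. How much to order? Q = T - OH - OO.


Inventory position = OH + OO = 59.8101 + 175.6501 = 235.4602
Q = 744.5423 - 235.4602 = 509.0821

509.0821 units


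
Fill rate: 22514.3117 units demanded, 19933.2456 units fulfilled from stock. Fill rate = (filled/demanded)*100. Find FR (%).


FR = 19933.2456 / 22514.3117 * 100 = 88.5359

88.5359%


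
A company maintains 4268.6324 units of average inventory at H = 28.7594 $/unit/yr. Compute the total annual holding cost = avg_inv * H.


Cost = 4268.6324 * 28.7594 = 122763.3066

122763.3066 $/yr


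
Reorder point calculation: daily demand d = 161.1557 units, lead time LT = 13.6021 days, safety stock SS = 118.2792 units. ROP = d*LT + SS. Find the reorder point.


d*LT = 161.1557 * 13.6021 = 2192.0559
ROP = 2192.0559 + 118.2792 = 2310.3351

2310.3351 units


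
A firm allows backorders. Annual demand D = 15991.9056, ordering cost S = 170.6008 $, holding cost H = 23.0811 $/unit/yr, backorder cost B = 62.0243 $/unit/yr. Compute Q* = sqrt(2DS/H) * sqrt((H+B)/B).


sqrt(2DS/H) = 486.2139
sqrt((H+B)/B) = 1.1714
Q* = 486.2139 * 1.1714 = 569.5410

569.5410 units


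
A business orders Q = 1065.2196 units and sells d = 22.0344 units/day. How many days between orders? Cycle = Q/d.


Cycle = 1065.2196 / 22.0344 = 48.3435

48.3435 days


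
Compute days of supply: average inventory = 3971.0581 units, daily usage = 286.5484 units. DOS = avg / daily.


DOS = 3971.0581 / 286.5484 = 13.8582

13.8582 days


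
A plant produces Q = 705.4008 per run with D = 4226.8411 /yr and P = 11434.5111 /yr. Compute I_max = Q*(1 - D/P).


D/P = 0.3697
1 - D/P = 0.6303
I_max = 705.4008 * 0.6303 = 444.6448

444.6448 units


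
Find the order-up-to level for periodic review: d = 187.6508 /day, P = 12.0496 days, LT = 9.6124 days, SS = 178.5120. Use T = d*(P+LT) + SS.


P + LT = 21.6620
d*(P+LT) = 187.6508 * 21.6620 = 4064.8916
T = 4064.8916 + 178.5120 = 4243.4036

4243.4036 units


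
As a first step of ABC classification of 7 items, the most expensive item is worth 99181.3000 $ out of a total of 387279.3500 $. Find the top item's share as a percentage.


Top item = 99181.3000
Total = 387279.3500
Percentage = 99181.3000 / 387279.3500 * 100 = 25.6098

25.6098%


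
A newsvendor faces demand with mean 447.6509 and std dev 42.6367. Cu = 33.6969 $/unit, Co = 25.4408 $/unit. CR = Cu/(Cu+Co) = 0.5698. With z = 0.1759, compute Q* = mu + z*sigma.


CR = Cu/(Cu+Co) = 33.6969/(33.6969+25.4408) = 0.5698
z = 0.1759
Q* = 447.6509 + 0.1759 * 42.6367 = 455.1507

455.1507 units


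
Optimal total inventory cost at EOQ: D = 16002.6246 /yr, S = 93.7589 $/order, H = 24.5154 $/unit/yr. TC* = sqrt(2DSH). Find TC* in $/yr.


2*D*S*H = 73565247.4660
TC* = sqrt(73565247.4660) = 8577.0186

8577.0186 $/yr


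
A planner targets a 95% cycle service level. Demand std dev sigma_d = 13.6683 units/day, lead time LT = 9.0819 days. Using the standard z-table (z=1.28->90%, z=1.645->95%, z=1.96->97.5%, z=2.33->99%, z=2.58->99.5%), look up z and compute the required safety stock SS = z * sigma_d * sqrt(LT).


From the table, SL = 95% corresponds to z = 1.645
sqrt(LT) = sqrt(9.0819) = 3.0136
SS = 1.645 * 13.6683 * 3.0136 = 67.7593

67.7593 units


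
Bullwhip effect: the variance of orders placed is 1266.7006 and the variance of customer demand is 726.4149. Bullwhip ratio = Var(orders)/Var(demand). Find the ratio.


BW = 1266.7006 / 726.4149 = 1.7438

1.7438


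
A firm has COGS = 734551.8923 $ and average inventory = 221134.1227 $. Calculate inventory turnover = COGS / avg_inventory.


Turnover = 734551.8923 / 221134.1227 = 3.3217

3.3217


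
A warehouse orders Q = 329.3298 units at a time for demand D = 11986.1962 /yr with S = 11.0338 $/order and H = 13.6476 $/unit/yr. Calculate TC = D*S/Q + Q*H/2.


Ordering cost = D*S/Q = 401.5831
Holding cost = Q*H/2 = 2247.2807
TC = 401.5831 + 2247.2807 = 2648.8638

2648.8638 $/yr


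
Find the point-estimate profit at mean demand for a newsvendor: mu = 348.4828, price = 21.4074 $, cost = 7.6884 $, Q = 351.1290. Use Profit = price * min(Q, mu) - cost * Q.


Sales at mu = min(351.1290, 348.4828) = 348.4828
Revenue = 21.4074 * 348.4828 = 7460.1107
Total cost = 7.6884 * 351.1290 = 2699.6202
Profit = 7460.1107 - 2699.6202 = 4760.4905

4760.4905 $


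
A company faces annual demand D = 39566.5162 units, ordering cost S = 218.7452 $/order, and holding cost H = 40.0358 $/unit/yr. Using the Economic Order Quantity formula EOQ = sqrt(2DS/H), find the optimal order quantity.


2*D*S = 2 * 39566.5162 * 218.7452 = 17309970.9989
2*D*S/H = 432362.3107
EOQ = sqrt(432362.3107) = 657.5426

657.5426 units


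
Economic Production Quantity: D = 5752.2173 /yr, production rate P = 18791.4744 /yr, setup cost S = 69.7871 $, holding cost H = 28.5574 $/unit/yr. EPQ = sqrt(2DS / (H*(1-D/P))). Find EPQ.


1 - D/P = 1 - 0.3061 = 0.6939
H*(1-D/P) = 19.8158
2DS = 802861.1279
EPQ = sqrt(40516.2997) = 201.2866

201.2866 units


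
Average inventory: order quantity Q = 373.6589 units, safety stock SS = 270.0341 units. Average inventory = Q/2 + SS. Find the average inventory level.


Q/2 = 186.8295
Avg = 186.8295 + 270.0341 = 456.8636

456.8636 units


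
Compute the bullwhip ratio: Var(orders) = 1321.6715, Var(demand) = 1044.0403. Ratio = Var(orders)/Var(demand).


BW = 1321.6715 / 1044.0403 = 1.2659

1.2659


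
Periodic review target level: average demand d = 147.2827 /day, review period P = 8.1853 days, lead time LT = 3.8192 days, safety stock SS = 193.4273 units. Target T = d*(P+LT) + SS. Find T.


P + LT = 12.0045
d*(P+LT) = 147.2827 * 12.0045 = 1768.0552
T = 1768.0552 + 193.4273 = 1961.4825

1961.4825 units


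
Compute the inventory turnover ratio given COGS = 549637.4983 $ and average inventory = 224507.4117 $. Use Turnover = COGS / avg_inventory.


Turnover = 549637.4983 / 224507.4117 = 2.4482

2.4482


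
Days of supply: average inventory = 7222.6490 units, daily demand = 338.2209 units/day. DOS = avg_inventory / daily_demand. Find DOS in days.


DOS = 7222.6490 / 338.2209 = 21.3548

21.3548 days


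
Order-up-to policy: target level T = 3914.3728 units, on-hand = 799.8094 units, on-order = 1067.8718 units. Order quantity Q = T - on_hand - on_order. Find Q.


Inventory position = OH + OO = 799.8094 + 1067.8718 = 1867.6812
Q = 3914.3728 - 1867.6812 = 2046.6916

2046.6916 units


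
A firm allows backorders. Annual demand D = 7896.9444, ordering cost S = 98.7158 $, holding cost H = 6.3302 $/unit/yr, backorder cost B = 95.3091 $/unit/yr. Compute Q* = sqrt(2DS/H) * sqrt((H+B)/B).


sqrt(2DS/H) = 496.2827
sqrt((H+B)/B) = 1.0327
Q* = 496.2827 * 1.0327 = 512.4987

512.4987 units


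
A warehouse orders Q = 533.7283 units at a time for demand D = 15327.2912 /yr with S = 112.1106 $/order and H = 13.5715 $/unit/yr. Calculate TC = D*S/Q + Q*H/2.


Ordering cost = D*S/Q = 3219.5254
Holding cost = Q*H/2 = 3621.7468
TC = 3219.5254 + 3621.7468 = 6841.2722

6841.2722 $/yr


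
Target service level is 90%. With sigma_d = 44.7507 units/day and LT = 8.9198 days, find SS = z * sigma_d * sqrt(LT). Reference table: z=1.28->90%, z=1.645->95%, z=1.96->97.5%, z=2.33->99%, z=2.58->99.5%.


From the table, SL = 90% corresponds to z = 1.28
sqrt(LT) = sqrt(8.9198) = 2.9866
SS = 1.28 * 44.7507 * 2.9866 = 171.0753

171.0753 units


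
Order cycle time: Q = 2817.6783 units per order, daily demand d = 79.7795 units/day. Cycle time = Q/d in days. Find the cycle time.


Cycle = 2817.6783 / 79.7795 = 35.3183

35.3183 days


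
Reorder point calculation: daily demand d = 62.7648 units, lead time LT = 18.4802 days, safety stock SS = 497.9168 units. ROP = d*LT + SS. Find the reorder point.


d*LT = 62.7648 * 18.4802 = 1159.9061
ROP = 1159.9061 + 497.9168 = 1657.8229

1657.8229 units


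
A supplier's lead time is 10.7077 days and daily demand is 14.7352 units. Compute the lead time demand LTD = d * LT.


LTD = 14.7352 * 10.7077 = 157.7801

157.7801 units


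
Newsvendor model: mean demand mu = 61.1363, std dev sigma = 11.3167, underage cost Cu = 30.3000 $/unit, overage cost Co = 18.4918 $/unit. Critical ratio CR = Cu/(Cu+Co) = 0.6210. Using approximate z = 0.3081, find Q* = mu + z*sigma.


CR = Cu/(Cu+Co) = 30.3000/(30.3000+18.4918) = 0.6210
z = 0.3081
Q* = 61.1363 + 0.3081 * 11.3167 = 64.6230

64.6230 units


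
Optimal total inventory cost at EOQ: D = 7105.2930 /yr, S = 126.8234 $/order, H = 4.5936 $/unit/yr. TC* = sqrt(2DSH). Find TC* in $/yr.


2*D*S*H = 8278745.9266
TC* = sqrt(8278745.9266) = 2877.2810

2877.2810 $/yr


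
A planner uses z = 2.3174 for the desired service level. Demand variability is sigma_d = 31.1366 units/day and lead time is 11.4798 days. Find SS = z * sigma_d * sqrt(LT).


sqrt(LT) = sqrt(11.4798) = 3.3882
SS = 2.3174 * 31.1366 * 3.3882 = 244.4778

244.4778 units


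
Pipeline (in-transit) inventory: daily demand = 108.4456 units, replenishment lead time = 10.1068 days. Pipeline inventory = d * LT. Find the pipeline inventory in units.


Pipeline = 108.4456 * 10.1068 = 1096.0380

1096.0380 units


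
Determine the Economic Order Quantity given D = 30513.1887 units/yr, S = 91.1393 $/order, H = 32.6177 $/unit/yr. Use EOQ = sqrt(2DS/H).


2*D*S = 2 * 30513.1887 * 91.1393 = 5561901.3178
2*D*S/H = 170517.8881
EOQ = sqrt(170517.8881) = 412.9381

412.9381 units


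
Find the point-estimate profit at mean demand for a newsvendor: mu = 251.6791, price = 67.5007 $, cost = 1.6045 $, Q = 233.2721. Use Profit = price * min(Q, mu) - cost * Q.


Sales at mu = min(233.2721, 251.6791) = 233.2721
Revenue = 67.5007 * 233.2721 = 15746.0300
Total cost = 1.6045 * 233.2721 = 374.2851
Profit = 15746.0300 - 374.2851 = 15371.7450

15371.7450 $


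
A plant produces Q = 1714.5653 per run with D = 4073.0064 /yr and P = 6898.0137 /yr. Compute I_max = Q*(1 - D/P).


D/P = 0.5905
1 - D/P = 0.4095
I_max = 1714.5653 * 0.4095 = 702.1818

702.1818 units


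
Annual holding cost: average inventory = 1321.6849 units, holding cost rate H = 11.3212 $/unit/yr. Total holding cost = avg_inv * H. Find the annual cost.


Cost = 1321.6849 * 11.3212 = 14963.0591

14963.0591 $/yr


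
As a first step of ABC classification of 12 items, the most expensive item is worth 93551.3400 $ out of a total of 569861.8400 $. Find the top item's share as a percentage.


Top item = 93551.3400
Total = 569861.8400
Percentage = 93551.3400 / 569861.8400 * 100 = 16.4165

16.4165%


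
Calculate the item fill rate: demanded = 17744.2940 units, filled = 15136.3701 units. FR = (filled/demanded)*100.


FR = 15136.3701 / 17744.2940 * 100 = 85.3027

85.3027%


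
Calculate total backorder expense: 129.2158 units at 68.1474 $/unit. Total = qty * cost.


Total = 129.2158 * 68.1474 = 8805.7208

8805.7208 $


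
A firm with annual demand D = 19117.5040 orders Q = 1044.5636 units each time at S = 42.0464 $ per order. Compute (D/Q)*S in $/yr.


Number of orders = D/Q = 18.3019
Cost = 18.3019 * 42.0464 = 769.5292

769.5292 $/yr


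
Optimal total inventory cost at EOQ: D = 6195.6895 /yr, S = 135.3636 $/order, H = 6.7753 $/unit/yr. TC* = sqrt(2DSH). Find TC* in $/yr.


2*D*S*H = 11364493.0195
TC* = sqrt(11364493.0195) = 3371.1264

3371.1264 $/yr


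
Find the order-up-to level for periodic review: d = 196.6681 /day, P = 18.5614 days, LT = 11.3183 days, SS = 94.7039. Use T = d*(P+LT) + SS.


P + LT = 29.8797
d*(P+LT) = 196.6681 * 29.8797 = 5876.3838
T = 5876.3838 + 94.7039 = 5971.0877

5971.0877 units


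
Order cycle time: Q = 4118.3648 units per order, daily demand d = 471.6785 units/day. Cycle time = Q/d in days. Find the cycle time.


Cycle = 4118.3648 / 471.6785 = 8.7313

8.7313 days


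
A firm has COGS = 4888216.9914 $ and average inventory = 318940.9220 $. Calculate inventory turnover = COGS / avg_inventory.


Turnover = 4888216.9914 / 318940.9220 = 15.3264

15.3264


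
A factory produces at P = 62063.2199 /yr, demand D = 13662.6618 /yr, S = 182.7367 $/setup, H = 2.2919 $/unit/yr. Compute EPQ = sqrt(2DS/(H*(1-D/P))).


1 - D/P = 1 - 0.2201 = 0.7799
H*(1-D/P) = 1.7874
2DS = 4993339.4611
EPQ = sqrt(2793697.3831) = 1671.4357

1671.4357 units


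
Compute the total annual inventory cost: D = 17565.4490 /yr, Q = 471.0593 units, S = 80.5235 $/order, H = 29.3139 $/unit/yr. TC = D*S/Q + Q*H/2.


Ordering cost = D*S/Q = 3002.6611
Holding cost = Q*H/2 = 6904.2926
TC = 3002.6611 + 6904.2926 = 9906.9537

9906.9537 $/yr


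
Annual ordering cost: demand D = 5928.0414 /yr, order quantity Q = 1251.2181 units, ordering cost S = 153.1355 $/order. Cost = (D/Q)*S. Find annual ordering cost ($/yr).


Number of orders = D/Q = 4.7378
Cost = 4.7378 * 153.1355 = 725.5279

725.5279 $/yr


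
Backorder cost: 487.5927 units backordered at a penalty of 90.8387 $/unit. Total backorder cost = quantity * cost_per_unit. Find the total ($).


Total = 487.5927 * 90.8387 = 44292.2870

44292.2870 $


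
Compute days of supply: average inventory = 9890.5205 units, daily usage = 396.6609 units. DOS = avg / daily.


DOS = 9890.5205 / 396.6609 = 24.9344

24.9344 days


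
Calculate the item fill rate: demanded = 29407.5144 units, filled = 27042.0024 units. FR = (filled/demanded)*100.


FR = 27042.0024 / 29407.5144 * 100 = 91.9561

91.9561%


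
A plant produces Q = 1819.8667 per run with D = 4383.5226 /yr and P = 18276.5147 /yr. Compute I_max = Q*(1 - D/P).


D/P = 0.2398
1 - D/P = 0.7602
I_max = 1819.8667 * 0.7602 = 1383.3816

1383.3816 units


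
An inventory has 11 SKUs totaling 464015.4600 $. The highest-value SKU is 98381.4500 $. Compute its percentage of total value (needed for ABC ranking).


Top item = 98381.4500
Total = 464015.4600
Percentage = 98381.4500 / 464015.4600 * 100 = 21.2022

21.2022%


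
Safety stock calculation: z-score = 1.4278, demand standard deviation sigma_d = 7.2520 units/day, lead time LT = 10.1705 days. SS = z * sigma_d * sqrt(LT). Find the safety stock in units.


sqrt(LT) = sqrt(10.1705) = 3.1891
SS = 1.4278 * 7.2520 * 3.1891 = 33.0215

33.0215 units


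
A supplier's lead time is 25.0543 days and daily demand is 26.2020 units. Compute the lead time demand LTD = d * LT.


LTD = 26.2020 * 25.0543 = 656.4728

656.4728 units


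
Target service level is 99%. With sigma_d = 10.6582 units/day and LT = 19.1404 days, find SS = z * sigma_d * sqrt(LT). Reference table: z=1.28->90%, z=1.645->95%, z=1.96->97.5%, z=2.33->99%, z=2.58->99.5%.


From the table, SL = 99% corresponds to z = 2.33
sqrt(LT) = sqrt(19.1404) = 4.3750
SS = 2.33 * 10.6582 * 4.3750 = 108.6464

108.6464 units


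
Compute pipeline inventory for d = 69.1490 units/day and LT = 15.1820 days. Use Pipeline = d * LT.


Pipeline = 69.1490 * 15.1820 = 1049.8201

1049.8201 units


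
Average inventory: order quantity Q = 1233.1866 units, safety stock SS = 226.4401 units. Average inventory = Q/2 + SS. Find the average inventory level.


Q/2 = 616.5933
Avg = 616.5933 + 226.4401 = 843.0334

843.0334 units


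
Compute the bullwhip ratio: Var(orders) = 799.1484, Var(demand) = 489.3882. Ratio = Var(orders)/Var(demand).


BW = 799.1484 / 489.3882 = 1.6330

1.6330


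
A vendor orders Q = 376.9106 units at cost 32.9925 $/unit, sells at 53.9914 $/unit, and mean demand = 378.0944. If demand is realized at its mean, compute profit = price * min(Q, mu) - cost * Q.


Sales at mu = min(376.9106, 378.0944) = 376.9106
Revenue = 53.9914 * 376.9106 = 20349.9310
Total cost = 32.9925 * 376.9106 = 12435.2230
Profit = 20349.9310 - 12435.2230 = 7914.7080

7914.7080 $


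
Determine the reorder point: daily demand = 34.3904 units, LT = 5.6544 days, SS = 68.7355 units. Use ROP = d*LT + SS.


d*LT = 34.3904 * 5.6544 = 194.4571
ROP = 194.4571 + 68.7355 = 263.1926

263.1926 units


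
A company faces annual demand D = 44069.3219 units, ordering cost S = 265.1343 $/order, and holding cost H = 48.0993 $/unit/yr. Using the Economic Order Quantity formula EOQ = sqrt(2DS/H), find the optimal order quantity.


2*D*S = 2 * 44069.3219 * 265.1343 = 23368577.6269
2*D*S/H = 485840.2851
EOQ = sqrt(485840.2851) = 697.0224

697.0224 units


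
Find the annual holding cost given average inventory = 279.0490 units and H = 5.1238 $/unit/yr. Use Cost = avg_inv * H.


Cost = 279.0490 * 5.1238 = 1429.7913

1429.7913 $/yr


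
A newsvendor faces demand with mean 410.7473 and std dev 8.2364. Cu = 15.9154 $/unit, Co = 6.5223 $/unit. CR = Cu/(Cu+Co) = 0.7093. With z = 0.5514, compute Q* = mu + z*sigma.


CR = Cu/(Cu+Co) = 15.9154/(15.9154+6.5223) = 0.7093
z = 0.5514
Q* = 410.7473 + 0.5514 * 8.2364 = 415.2889

415.2889 units


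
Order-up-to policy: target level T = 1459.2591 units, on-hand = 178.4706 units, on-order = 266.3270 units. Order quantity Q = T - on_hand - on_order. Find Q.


Inventory position = OH + OO = 178.4706 + 266.3270 = 444.7976
Q = 1459.2591 - 444.7976 = 1014.4615

1014.4615 units


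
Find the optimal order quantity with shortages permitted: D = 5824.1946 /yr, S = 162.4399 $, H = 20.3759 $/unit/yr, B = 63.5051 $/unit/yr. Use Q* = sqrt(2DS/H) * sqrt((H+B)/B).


sqrt(2DS/H) = 304.7340
sqrt((H+B)/B) = 1.1493
Q* = 304.7340 * 1.1493 = 350.2260

350.2260 units


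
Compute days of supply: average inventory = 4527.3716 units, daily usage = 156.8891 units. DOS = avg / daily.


DOS = 4527.3716 / 156.8891 = 28.8571

28.8571 days


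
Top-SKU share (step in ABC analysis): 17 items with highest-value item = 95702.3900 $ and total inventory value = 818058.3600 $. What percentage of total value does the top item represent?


Top item = 95702.3900
Total = 818058.3600
Percentage = 95702.3900 / 818058.3600 * 100 = 11.6987

11.6987%


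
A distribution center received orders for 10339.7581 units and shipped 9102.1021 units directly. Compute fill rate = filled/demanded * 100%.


FR = 9102.1021 / 10339.7581 * 100 = 88.0301

88.0301%


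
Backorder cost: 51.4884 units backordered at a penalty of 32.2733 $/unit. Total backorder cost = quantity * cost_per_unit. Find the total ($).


Total = 51.4884 * 32.2733 = 1661.7006

1661.7006 $


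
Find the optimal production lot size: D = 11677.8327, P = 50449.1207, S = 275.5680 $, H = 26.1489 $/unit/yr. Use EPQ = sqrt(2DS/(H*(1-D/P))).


1 - D/P = 1 - 0.2315 = 0.7685
H*(1-D/P) = 20.0960
2DS = 6436074.0029
EPQ = sqrt(320266.1044) = 565.9206

565.9206 units


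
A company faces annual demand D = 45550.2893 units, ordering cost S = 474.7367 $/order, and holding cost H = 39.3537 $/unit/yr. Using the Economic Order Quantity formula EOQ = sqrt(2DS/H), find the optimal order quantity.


2*D*S = 2 * 45550.2893 * 474.7367 = 43248788.0527
2*D*S/H = 1098976.4127
EOQ = sqrt(1098976.4127) = 1048.3208

1048.3208 units


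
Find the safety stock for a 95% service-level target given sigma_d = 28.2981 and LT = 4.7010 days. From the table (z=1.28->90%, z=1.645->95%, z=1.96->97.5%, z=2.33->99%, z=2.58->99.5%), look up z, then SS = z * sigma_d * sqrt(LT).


From the table, SL = 95% corresponds to z = 1.645
sqrt(LT) = sqrt(4.7010) = 2.1682
SS = 1.645 * 28.2981 * 2.1682 = 100.9295

100.9295 units


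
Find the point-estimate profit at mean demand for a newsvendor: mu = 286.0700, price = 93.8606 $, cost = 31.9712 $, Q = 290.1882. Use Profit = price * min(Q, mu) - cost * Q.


Sales at mu = min(290.1882, 286.0700) = 286.0700
Revenue = 93.8606 * 286.0700 = 26850.7018
Total cost = 31.9712 * 290.1882 = 9277.6650
Profit = 26850.7018 - 9277.6650 = 17573.0369

17573.0369 $


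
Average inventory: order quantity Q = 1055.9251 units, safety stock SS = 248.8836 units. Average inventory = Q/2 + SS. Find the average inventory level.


Q/2 = 527.9625
Avg = 527.9625 + 248.8836 = 776.8461

776.8461 units


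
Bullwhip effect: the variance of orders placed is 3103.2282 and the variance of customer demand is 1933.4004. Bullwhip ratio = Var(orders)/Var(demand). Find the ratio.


BW = 3103.2282 / 1933.4004 = 1.6051

1.6051


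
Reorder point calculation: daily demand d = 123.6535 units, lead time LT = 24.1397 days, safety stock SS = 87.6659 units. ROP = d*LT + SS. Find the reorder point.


d*LT = 123.6535 * 24.1397 = 2984.9584
ROP = 2984.9584 + 87.6659 = 3072.6243

3072.6243 units


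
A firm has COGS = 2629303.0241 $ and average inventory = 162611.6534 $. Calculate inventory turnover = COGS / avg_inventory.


Turnover = 2629303.0241 / 162611.6534 = 16.1692

16.1692


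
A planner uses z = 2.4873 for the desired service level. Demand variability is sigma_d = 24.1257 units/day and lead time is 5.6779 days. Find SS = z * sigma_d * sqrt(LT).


sqrt(LT) = sqrt(5.6779) = 2.3828
SS = 2.4873 * 24.1257 * 2.3828 = 142.9888

142.9888 units


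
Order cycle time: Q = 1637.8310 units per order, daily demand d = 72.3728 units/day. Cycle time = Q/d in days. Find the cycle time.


Cycle = 1637.8310 / 72.3728 = 22.6305

22.6305 days


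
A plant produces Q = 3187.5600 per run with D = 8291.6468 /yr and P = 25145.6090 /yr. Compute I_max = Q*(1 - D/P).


D/P = 0.3297
1 - D/P = 0.6703
I_max = 3187.5600 * 0.6703 = 2136.4770

2136.4770 units


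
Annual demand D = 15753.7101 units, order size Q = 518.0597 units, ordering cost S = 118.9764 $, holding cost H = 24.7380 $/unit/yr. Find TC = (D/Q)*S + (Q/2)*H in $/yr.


Ordering cost = D*S/Q = 3617.9609
Holding cost = Q*H/2 = 6407.8804
TC = 3617.9609 + 6407.8804 = 10025.8413

10025.8413 $/yr


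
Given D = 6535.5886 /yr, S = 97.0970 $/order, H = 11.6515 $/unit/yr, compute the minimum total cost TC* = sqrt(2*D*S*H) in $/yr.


2*D*S*H = 14787758.6368
TC* = sqrt(14787758.6368) = 3845.4855

3845.4855 $/yr


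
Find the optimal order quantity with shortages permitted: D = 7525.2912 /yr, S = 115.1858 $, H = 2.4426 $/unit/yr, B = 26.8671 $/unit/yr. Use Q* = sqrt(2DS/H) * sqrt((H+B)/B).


sqrt(2DS/H) = 842.4613
sqrt((H+B)/B) = 1.0445
Q* = 842.4613 * 1.0445 = 879.9242

879.9242 units


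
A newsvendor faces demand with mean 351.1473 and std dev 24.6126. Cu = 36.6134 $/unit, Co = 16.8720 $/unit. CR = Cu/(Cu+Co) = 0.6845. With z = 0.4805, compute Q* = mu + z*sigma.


CR = Cu/(Cu+Co) = 36.6134/(36.6134+16.8720) = 0.6845
z = 0.4805
Q* = 351.1473 + 0.4805 * 24.6126 = 362.9737

362.9737 units


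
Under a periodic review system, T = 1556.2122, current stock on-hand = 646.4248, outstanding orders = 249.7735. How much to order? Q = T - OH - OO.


Inventory position = OH + OO = 646.4248 + 249.7735 = 896.1983
Q = 1556.2122 - 896.1983 = 660.0139

660.0139 units


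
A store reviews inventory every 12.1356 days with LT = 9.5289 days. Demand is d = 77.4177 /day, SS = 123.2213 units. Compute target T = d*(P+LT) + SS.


P + LT = 21.6645
d*(P+LT) = 77.4177 * 21.6645 = 1677.2158
T = 1677.2158 + 123.2213 = 1800.4371

1800.4371 units


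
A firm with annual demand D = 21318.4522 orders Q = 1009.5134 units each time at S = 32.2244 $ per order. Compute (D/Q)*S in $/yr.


Number of orders = D/Q = 21.1176
Cost = 21.1176 * 32.2244 = 680.5005

680.5005 $/yr


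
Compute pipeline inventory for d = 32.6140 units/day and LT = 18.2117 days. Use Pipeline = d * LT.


Pipeline = 32.6140 * 18.2117 = 593.9564

593.9564 units


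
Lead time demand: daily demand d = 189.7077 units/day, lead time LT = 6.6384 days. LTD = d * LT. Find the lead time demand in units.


LTD = 189.7077 * 6.6384 = 1259.3556

1259.3556 units


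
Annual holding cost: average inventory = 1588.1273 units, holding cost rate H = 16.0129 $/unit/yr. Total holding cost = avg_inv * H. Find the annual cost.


Cost = 1588.1273 * 16.0129 = 25430.5236

25430.5236 $/yr


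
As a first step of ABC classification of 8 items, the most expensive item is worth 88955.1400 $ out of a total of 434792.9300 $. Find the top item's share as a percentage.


Top item = 88955.1400
Total = 434792.9300
Percentage = 88955.1400 / 434792.9300 * 100 = 20.4592

20.4592%


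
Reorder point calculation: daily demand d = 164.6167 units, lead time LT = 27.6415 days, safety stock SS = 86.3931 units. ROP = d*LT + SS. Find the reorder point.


d*LT = 164.6167 * 27.6415 = 4550.2525
ROP = 4550.2525 + 86.3931 = 4636.6456

4636.6456 units


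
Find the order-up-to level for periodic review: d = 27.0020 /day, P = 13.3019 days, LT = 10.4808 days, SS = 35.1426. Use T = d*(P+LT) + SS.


P + LT = 23.7827
d*(P+LT) = 27.0020 * 23.7827 = 642.1805
T = 642.1805 + 35.1426 = 677.3231

677.3231 units


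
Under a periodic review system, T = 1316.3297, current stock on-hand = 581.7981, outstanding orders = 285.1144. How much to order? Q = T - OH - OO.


Inventory position = OH + OO = 581.7981 + 285.1144 = 866.9125
Q = 1316.3297 - 866.9125 = 449.4172

449.4172 units


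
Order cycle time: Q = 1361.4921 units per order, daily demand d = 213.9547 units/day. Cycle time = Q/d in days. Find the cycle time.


Cycle = 1361.4921 / 213.9547 = 6.3635

6.3635 days


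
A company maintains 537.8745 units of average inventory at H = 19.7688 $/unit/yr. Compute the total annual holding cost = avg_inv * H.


Cost = 537.8745 * 19.7688 = 10633.1334

10633.1334 $/yr


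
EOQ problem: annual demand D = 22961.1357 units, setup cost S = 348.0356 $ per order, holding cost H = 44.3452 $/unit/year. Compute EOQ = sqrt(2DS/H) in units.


2*D*S = 2 * 22961.1357 * 348.0356 = 15982585.2801
2*D*S/H = 360412.9710
EOQ = sqrt(360412.9710) = 600.3440

600.3440 units


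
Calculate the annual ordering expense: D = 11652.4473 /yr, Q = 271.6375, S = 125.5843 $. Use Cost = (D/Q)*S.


Number of orders = D/Q = 42.8970
Cost = 42.8970 * 125.5843 = 5387.1959

5387.1959 $/yr


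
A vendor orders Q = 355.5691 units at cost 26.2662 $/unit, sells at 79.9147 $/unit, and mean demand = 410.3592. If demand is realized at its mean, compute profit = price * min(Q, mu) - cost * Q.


Sales at mu = min(355.5691, 410.3592) = 355.5691
Revenue = 79.9147 * 355.5691 = 28415.1980
Total cost = 26.2662 * 355.5691 = 9339.4491
Profit = 28415.1980 - 9339.4491 = 19075.7489

19075.7489 $


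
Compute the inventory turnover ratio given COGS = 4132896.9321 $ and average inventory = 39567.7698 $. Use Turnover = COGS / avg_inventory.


Turnover = 4132896.9321 / 39567.7698 = 104.4511

104.4511


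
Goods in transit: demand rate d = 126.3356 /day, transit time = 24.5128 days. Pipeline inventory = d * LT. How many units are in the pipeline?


Pipeline = 126.3356 * 24.5128 = 3096.8393

3096.8393 units


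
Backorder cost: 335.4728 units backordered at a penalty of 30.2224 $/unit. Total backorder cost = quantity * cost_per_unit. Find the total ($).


Total = 335.4728 * 30.2224 = 10138.7932

10138.7932 $


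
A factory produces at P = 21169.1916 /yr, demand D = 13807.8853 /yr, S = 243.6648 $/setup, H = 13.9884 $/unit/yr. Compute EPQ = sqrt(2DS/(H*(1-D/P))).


1 - D/P = 1 - 0.6523 = 0.3477
H*(1-D/P) = 4.8643
2DS = 6728991.2201
EPQ = sqrt(1383347.5458) = 1176.1580

1176.1580 units


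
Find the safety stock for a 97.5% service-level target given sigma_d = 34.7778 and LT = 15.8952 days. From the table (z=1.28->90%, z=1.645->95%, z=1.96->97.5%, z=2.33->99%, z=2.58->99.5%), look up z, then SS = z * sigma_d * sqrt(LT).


From the table, SL = 97.5% corresponds to z = 1.96
sqrt(LT) = sqrt(15.8952) = 3.9869
SS = 1.96 * 34.7778 * 3.9869 = 271.7635

271.7635 units


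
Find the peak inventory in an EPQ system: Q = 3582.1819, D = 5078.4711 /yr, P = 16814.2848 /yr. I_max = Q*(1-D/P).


D/P = 0.3020
1 - D/P = 0.6980
I_max = 3582.1819 * 0.6980 = 2500.2443

2500.2443 units


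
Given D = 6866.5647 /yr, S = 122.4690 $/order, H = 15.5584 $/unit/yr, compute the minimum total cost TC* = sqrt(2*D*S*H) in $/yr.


2*D*S*H = 26167402.6248
TC* = sqrt(26167402.6248) = 5115.4084

5115.4084 $/yr


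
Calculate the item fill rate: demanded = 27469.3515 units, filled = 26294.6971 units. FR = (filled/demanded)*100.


FR = 26294.6971 / 27469.3515 * 100 = 95.7238

95.7238%


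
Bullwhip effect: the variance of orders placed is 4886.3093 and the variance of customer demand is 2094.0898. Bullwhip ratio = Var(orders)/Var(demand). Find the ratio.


BW = 4886.3093 / 2094.0898 = 2.3334

2.3334


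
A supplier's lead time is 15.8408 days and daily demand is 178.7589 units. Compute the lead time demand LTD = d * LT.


LTD = 178.7589 * 15.8408 = 2831.6840

2831.6840 units


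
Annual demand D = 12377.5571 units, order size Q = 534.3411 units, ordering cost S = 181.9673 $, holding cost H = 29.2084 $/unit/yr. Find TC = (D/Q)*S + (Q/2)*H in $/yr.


Ordering cost = D*S/Q = 4215.1177
Holding cost = Q*H/2 = 7803.6243
TC = 4215.1177 + 7803.6243 = 12018.7420

12018.7420 $/yr


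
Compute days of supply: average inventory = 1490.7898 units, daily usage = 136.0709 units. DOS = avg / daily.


DOS = 1490.7898 / 136.0709 = 10.9560

10.9560 days


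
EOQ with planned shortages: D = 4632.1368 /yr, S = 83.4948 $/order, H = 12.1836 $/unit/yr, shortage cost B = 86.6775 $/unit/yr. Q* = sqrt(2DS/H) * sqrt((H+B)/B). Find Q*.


sqrt(2DS/H) = 251.9693
sqrt((H+B)/B) = 1.0680
Q* = 251.9693 * 1.0680 = 269.0959

269.0959 units


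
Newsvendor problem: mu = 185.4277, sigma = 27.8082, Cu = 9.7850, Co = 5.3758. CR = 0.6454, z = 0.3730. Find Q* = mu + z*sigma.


CR = Cu/(Cu+Co) = 9.7850/(9.7850+5.3758) = 0.6454
z = 0.3730
Q* = 185.4277 + 0.3730 * 27.8082 = 195.8002

195.8002 units


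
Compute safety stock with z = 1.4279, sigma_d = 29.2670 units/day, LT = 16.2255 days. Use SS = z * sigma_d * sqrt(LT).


sqrt(LT) = sqrt(16.2255) = 4.0281
SS = 1.4279 * 29.2670 * 4.0281 = 168.3352

168.3352 units


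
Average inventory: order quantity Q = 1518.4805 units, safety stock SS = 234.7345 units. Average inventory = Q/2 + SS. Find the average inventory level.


Q/2 = 759.2402
Avg = 759.2402 + 234.7345 = 993.9747

993.9747 units


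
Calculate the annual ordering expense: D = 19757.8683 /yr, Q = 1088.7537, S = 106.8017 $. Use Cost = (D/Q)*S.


Number of orders = D/Q = 18.1472
Cost = 18.1472 * 106.8017 = 1938.1555

1938.1555 $/yr


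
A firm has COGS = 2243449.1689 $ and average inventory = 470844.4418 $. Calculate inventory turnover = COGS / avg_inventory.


Turnover = 2243449.1689 / 470844.4418 = 4.7647

4.7647


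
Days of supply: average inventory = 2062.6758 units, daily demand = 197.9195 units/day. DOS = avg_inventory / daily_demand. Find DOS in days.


DOS = 2062.6758 / 197.9195 = 10.4218

10.4218 days


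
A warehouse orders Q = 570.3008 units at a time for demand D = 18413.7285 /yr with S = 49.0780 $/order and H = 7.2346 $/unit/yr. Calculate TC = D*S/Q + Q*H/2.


Ordering cost = D*S/Q = 1584.6181
Holding cost = Q*H/2 = 2062.9491
TC = 1584.6181 + 2062.9491 = 3647.5672

3647.5672 $/yr


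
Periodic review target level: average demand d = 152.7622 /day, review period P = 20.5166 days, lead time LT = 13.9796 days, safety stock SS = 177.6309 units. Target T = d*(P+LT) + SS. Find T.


P + LT = 34.4962
d*(P+LT) = 152.7622 * 34.4962 = 5269.7154
T = 5269.7154 + 177.6309 = 5447.3463

5447.3463 units


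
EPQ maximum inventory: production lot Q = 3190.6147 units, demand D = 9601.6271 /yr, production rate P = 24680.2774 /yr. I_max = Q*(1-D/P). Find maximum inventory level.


D/P = 0.3890
1 - D/P = 0.6110
I_max = 3190.6147 * 0.6110 = 1949.3364

1949.3364 units


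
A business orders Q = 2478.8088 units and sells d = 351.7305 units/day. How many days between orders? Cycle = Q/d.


Cycle = 2478.8088 / 351.7305 = 7.0475

7.0475 days


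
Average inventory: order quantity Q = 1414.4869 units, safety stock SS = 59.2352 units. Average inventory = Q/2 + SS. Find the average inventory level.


Q/2 = 707.2435
Avg = 707.2435 + 59.2352 = 766.4787

766.4787 units


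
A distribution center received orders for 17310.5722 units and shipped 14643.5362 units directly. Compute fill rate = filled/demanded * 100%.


FR = 14643.5362 / 17310.5722 * 100 = 84.5930

84.5930%


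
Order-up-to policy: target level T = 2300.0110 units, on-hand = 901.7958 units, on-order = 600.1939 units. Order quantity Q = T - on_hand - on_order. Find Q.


Inventory position = OH + OO = 901.7958 + 600.1939 = 1501.9897
Q = 2300.0110 - 1501.9897 = 798.0213

798.0213 units


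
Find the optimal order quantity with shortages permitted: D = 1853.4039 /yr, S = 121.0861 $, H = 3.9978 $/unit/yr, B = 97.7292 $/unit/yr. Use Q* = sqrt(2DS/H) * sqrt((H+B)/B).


sqrt(2DS/H) = 335.0709
sqrt((H+B)/B) = 1.0202
Q* = 335.0709 * 1.0202 = 341.8555

341.8555 units


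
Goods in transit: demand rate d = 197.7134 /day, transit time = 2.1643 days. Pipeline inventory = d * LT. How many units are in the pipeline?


Pipeline = 197.7134 * 2.1643 = 427.9111

427.9111 units


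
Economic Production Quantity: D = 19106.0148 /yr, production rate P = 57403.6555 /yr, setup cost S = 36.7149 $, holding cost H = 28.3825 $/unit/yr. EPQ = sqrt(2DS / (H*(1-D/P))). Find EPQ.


1 - D/P = 1 - 0.3328 = 0.6672
H*(1-D/P) = 18.9358
2DS = 1402950.8456
EPQ = sqrt(74089.9561) = 272.1947

272.1947 units


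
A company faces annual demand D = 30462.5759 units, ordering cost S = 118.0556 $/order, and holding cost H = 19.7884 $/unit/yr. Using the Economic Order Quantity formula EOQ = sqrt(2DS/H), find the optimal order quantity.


2*D*S = 2 * 30462.5759 * 118.0556 = 7192555.3508
2*D*S/H = 363473.3152
EOQ = sqrt(363473.3152) = 602.8875

602.8875 units


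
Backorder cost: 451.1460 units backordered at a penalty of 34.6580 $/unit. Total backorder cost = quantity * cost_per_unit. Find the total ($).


Total = 451.1460 * 34.6580 = 15635.8181

15635.8181 $


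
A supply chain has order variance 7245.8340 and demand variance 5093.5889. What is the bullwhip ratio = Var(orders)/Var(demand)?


BW = 7245.8340 / 5093.5889 = 1.4225

1.4225


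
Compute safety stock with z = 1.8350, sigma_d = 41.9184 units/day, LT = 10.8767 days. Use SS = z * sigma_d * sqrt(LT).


sqrt(LT) = sqrt(10.8767) = 3.2980
SS = 1.8350 * 41.9184 * 3.2980 = 253.6818

253.6818 units


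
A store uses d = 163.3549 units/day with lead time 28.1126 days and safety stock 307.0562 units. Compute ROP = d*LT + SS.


d*LT = 163.3549 * 28.1126 = 4592.3310
ROP = 4592.3310 + 307.0562 = 4899.3872

4899.3872 units


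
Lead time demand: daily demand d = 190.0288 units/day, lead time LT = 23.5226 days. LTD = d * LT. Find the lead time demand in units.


LTD = 190.0288 * 23.5226 = 4469.9715

4469.9715 units


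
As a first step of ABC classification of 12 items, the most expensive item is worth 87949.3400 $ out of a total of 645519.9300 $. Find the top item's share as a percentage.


Top item = 87949.3400
Total = 645519.9300
Percentage = 87949.3400 / 645519.9300 * 100 = 13.6246

13.6246%


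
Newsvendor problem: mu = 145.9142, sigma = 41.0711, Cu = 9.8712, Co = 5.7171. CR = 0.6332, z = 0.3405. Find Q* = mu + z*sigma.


CR = Cu/(Cu+Co) = 9.8712/(9.8712+5.7171) = 0.6332
z = 0.3405
Q* = 145.9142 + 0.3405 * 41.0711 = 159.8989

159.8989 units


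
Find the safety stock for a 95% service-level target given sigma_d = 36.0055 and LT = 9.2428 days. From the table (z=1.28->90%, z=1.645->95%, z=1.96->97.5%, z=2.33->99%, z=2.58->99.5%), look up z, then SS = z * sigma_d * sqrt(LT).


From the table, SL = 95% corresponds to z = 1.645
sqrt(LT) = sqrt(9.2428) = 3.0402
SS = 1.645 * 36.0055 * 3.0402 = 180.0680

180.0680 units


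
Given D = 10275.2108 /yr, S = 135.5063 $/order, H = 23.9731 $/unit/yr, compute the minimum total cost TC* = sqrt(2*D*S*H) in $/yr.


2*D*S*H = 66758169.5251
TC* = sqrt(66758169.5251) = 8170.5673

8170.5673 $/yr


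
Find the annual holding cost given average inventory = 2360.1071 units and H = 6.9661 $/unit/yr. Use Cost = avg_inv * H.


Cost = 2360.1071 * 6.9661 = 16440.7421

16440.7421 $/yr


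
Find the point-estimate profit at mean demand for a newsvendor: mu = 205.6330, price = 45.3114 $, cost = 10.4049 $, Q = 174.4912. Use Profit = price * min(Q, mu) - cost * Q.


Sales at mu = min(174.4912, 205.6330) = 174.4912
Revenue = 45.3114 * 174.4912 = 7906.4406
Total cost = 10.4049 * 174.4912 = 1815.5635
Profit = 7906.4406 - 1815.5635 = 6090.8771

6090.8771 $


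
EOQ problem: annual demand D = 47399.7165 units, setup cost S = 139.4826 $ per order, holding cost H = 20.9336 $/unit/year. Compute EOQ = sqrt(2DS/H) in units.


2*D*S = 2 * 47399.7165 * 139.4826 = 13222871.3934
2*D*S/H = 631657.7843
EOQ = sqrt(631657.7843) = 794.7690

794.7690 units


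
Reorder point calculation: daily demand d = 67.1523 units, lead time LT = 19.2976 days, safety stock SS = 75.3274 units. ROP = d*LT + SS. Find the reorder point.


d*LT = 67.1523 * 19.2976 = 1295.8782
ROP = 1295.8782 + 75.3274 = 1371.2056

1371.2056 units


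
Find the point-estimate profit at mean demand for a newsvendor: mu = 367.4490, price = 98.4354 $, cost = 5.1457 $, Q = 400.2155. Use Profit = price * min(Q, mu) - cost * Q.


Sales at mu = min(400.2155, 367.4490) = 367.4490
Revenue = 98.4354 * 367.4490 = 36169.9893
Total cost = 5.1457 * 400.2155 = 2059.3889
Profit = 36169.9893 - 2059.3889 = 34110.6004

34110.6004 $
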